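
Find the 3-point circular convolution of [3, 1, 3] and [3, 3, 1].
Use y[k] = Σ_j f[j]·g[(k-j) mod 3]. y[0] = 3×3 + 1×1 + 3×3 = 19; y[1] = 3×3 + 1×3 + 3×1 = 15; y[2] = 3×1 + 1×3 + 3×3 = 15. Result: [19, 15, 15]

[19, 15, 15]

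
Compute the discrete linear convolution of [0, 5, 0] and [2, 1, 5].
y[0] = 0×2 = 0; y[1] = 0×1 + 5×2 = 10; y[2] = 0×5 + 5×1 + 0×2 = 5; y[3] = 5×5 + 0×1 = 25; y[4] = 0×5 = 0

[0, 10, 5, 25, 0]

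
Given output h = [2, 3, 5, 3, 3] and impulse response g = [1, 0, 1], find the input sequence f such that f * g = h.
Deconvolve h=[2, 3, 5, 3, 3] by g=[1, 0, 1]. Since g[0]=1, solve forward: f[0] = h[0] / 1 = 2; f[1] = (h[1] - 2×0) / 1 = 3; f[2] = (h[2] - 3×0 - 2×1) / 1 = 3. So f = [2, 3, 3]. Check by forward convolution: h[0] = 2×1 = 2; h[1] = 2×0 + 3×1 = 3; h[2] = 2×1 + 3×0 + 3×1 = 5; h[3] = 3×1 + 3×0 = 3; h[4] = 3×1 = 3

[2, 3, 3]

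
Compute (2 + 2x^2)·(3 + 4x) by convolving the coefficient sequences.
Ascending coefficients: a = [2, 0, 2], b = [3, 4]. c[0] = 2×3 = 6; c[1] = 2×4 + 0×3 = 8; c[2] = 0×4 + 2×3 = 6; c[3] = 2×4 = 8. Result coefficients: [6, 8, 6, 8] → 6 + 8x + 6x^2 + 8x^3

6 + 8x + 6x^2 + 8x^3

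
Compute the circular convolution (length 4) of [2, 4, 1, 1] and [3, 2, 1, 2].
Use y[k] = Σ_j f[j]·g[(k-j) mod 4]. y[0] = 2×3 + 4×2 + 1×1 + 1×2 = 17; y[1] = 2×2 + 4×3 + 1×2 + 1×1 = 19; y[2] = 2×1 + 4×2 + 1×3 + 1×2 = 15; y[3] = 2×2 + 4×1 + 1×2 + 1×3 = 13. Result: [17, 19, 15, 13]

[17, 19, 15, 13]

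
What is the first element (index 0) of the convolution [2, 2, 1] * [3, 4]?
Use y[k] = Σ_i a[i]·b[k-i] at k=0. y[0] = 2×3 = 6

6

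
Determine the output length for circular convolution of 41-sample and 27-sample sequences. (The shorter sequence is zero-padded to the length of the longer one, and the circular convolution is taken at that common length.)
Circular convolution (zero-padding the shorter input) has length max(m, n) = max(41, 27) = 41

41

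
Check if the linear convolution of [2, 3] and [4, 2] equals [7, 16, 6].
Recompute linear convolution of [2, 3] and [4, 2]: y[0] = 2×4 = 8; y[1] = 2×2 + 3×4 = 16; y[2] = 3×2 = 6 → [8, 16, 6]. Compare to given [7, 16, 6]: they differ at index 0: given 7, correct 8, so answer: No

No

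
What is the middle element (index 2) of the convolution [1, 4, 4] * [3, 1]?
Use y[k] = Σ_i a[i]·b[k-i] at k=2. y[2] = 4×1 + 4×3 = 16

16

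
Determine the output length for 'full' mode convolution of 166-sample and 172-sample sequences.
Linear/full convolution length: m + n - 1 = 166 + 172 - 1 = 337

337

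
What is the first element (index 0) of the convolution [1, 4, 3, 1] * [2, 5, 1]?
Use y[k] = Σ_i a[i]·b[k-i] at k=0. y[0] = 1×2 = 2

2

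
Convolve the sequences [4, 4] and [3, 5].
y[0] = 4×3 = 12; y[1] = 4×5 + 4×3 = 32; y[2] = 4×5 = 20

[12, 32, 20]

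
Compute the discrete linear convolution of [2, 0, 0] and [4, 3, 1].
y[0] = 2×4 = 8; y[1] = 2×3 + 0×4 = 6; y[2] = 2×1 + 0×3 + 0×4 = 2; y[3] = 0×1 + 0×3 = 0; y[4] = 0×1 = 0

[8, 6, 2, 0, 0]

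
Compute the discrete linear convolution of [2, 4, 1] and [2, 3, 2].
y[0] = 2×2 = 4; y[1] = 2×3 + 4×2 = 14; y[2] = 2×2 + 4×3 + 1×2 = 18; y[3] = 4×2 + 1×3 = 11; y[4] = 1×2 = 2

[4, 14, 18, 11, 2]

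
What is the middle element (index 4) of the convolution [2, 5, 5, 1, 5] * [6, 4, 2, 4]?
Use y[k] = Σ_i a[i]·b[k-i] at k=4. y[4] = 5×4 + 5×2 + 1×4 + 5×6 = 64

64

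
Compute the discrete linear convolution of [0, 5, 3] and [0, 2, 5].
y[0] = 0×0 = 0; y[1] = 0×2 + 5×0 = 0; y[2] = 0×5 + 5×2 + 3×0 = 10; y[3] = 5×5 + 3×2 = 31; y[4] = 3×5 = 15

[0, 0, 10, 31, 15]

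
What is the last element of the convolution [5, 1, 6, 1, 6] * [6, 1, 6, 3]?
Use y[k] = Σ_i a[i]·b[k-i] at k=7. y[7] = 6×3 = 18

18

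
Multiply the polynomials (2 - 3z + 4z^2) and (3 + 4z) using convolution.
Ascending coefficients: a = [2, -3, 4], b = [3, 4]. c[0] = 2×3 = 6; c[1] = 2×4 + -3×3 = -1; c[2] = -3×4 + 4×3 = 0; c[3] = 4×4 = 16. Result coefficients: [6, -1, 0, 16] → 6 - z + 16z^3

6 - z + 16z^3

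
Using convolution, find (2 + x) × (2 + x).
Ascending coefficients: a = [2, 1], b = [2, 1]. c[0] = 2×2 = 4; c[1] = 2×1 + 1×2 = 4; c[2] = 1×1 = 1. Result coefficients: [4, 4, 1] → 4 + 4x + x^2

4 + 4x + x^2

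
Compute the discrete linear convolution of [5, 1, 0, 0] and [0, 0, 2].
y[0] = 5×0 = 0; y[1] = 5×0 + 1×0 = 0; y[2] = 5×2 + 1×0 + 0×0 = 10; y[3] = 1×2 + 0×0 + 0×0 = 2; y[4] = 0×2 + 0×0 = 0; y[5] = 0×2 = 0

[0, 0, 10, 2, 0, 0]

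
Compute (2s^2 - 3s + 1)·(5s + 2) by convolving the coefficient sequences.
Ascending coefficients: a = [1, -3, 2], b = [2, 5]. c[0] = 1×2 = 2; c[1] = 1×5 + -3×2 = -1; c[2] = -3×5 + 2×2 = -11; c[3] = 2×5 = 10. Result coefficients: [2, -1, -11, 10] → 10s^3 - 11s^2 - s + 2

10s^3 - 11s^2 - s + 2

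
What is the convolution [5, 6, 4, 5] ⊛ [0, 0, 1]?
y[0] = 5×0 = 0; y[1] = 5×0 + 6×0 = 0; y[2] = 5×1 + 6×0 + 4×0 = 5; y[3] = 6×1 + 4×0 + 5×0 = 6; y[4] = 4×1 + 5×0 = 4; y[5] = 5×1 = 5

[0, 0, 5, 6, 4, 5]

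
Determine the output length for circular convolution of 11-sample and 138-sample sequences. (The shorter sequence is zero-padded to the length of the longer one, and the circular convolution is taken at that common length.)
Circular convolution (zero-padding the shorter input) has length max(m, n) = max(11, 138) = 138

138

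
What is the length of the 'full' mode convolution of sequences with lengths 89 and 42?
Linear/full convolution length: m + n - 1 = 89 + 42 - 1 = 130

130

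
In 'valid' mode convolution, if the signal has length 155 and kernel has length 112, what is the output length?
'Valid' mode counts only positions where the kernel fully overlaps the signal: m - n + 1 = 155 - 112 + 1 = 44

44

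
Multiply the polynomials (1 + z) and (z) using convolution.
Ascending coefficients: a = [1, 1], b = [0, 1]. c[0] = 1×0 = 0; c[1] = 1×1 + 1×0 = 1; c[2] = 1×1 = 1. Result coefficients: [0, 1, 1] → z + z^2

z + z^2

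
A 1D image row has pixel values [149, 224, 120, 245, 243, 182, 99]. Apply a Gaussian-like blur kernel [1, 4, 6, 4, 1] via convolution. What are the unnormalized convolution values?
Convolve image row [149, 224, 120, 245, 243, 182, 99] with kernel [1, 4, 6, 4, 1]: y[0] = 149×1 = 149; y[1] = 149×4 + 224×1 = 820; y[2] = 149×6 + 224×4 + 120×1 = 1910; y[3] = 149×4 + 224×6 + 120×4 + 245×1 = 2665; y[4] = 149×1 + 224×4 + 120×6 + 245×4 + 243×1 = 2988; y[5] = 224×1 + 120×4 + 245×6 + 243×4 + 182×1 = 3328; y[6] = 120×1 + 245×4 + 243×6 + 182×4 + 99×1 = 3385; y[7] = 245×1 + 243×4 + 182×6 + 99×4 = 2705; y[8] = 243×1 + 182×4 + 99×6 = 1565; y[9] = 182×1 + 99×4 = 578; y[10] = 99×1 = 99 → [149, 820, 1910, 2665, 2988, 3328, 3385, 2705, 1565, 578, 99]. Normalization factor = sum(kernel) = 16.

[149, 820, 1910, 2665, 2988, 3328, 3385, 2705, 1565, 578, 99]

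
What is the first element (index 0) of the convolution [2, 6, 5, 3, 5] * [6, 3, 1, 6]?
Use y[k] = Σ_i a[i]·b[k-i] at k=0. y[0] = 2×6 = 12

12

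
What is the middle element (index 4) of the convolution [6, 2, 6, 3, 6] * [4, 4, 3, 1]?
Use y[k] = Σ_i a[i]·b[k-i] at k=4. y[4] = 2×1 + 6×3 + 3×4 + 6×4 = 56

56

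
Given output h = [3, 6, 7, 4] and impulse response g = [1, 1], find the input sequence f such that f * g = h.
Deconvolve h=[3, 6, 7, 4] by g=[1, 1]. Since g[0]=1, solve forward: f[0] = h[0] / 1 = 3; f[1] = (h[1] - 3×1) / 1 = 3; f[2] = (h[2] - 3×1) / 1 = 4. So f = [3, 3, 4]. Check by forward convolution: h[0] = 3×1 = 3; h[1] = 3×1 + 3×1 = 6; h[2] = 3×1 + 4×1 = 7; h[3] = 4×1 = 4

[3, 3, 4]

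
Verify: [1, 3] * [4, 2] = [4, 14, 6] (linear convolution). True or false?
Recompute linear convolution of [1, 3] and [4, 2]: y[0] = 1×4 = 4; y[1] = 1×2 + 3×4 = 14; y[2] = 3×2 = 6 → [4, 14, 6]. Given [4, 14, 6] matches, so answer: Yes

Yes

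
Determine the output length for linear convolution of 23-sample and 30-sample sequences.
Linear/full convolution length: m + n - 1 = 23 + 30 - 1 = 52

52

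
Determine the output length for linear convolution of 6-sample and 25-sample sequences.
Linear/full convolution length: m + n - 1 = 6 + 25 - 1 = 30

30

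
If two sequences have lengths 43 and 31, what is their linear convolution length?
Linear/full convolution length: m + n - 1 = 43 + 31 - 1 = 73

73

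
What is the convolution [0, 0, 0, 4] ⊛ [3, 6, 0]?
y[0] = 0×3 = 0; y[1] = 0×6 + 0×3 = 0; y[2] = 0×0 + 0×6 + 0×3 = 0; y[3] = 0×0 + 0×6 + 4×3 = 12; y[4] = 0×0 + 4×6 = 24; y[5] = 4×0 = 0

[0, 0, 0, 12, 24, 0]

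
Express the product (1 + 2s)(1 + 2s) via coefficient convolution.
Ascending coefficients: a = [1, 2], b = [1, 2]. c[0] = 1×1 = 1; c[1] = 1×2 + 2×1 = 4; c[2] = 2×2 = 4. Result coefficients: [1, 4, 4] → 1 + 4s + 4s^2

1 + 4s + 4s^2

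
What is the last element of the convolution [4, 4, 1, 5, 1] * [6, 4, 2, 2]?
Use y[k] = Σ_i a[i]·b[k-i] at k=7. y[7] = 1×2 = 2

2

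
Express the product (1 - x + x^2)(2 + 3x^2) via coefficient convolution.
Ascending coefficients: a = [1, -1, 1], b = [2, 0, 3]. c[0] = 1×2 = 2; c[1] = 1×0 + -1×2 = -2; c[2] = 1×3 + -1×0 + 1×2 = 5; c[3] = -1×3 + 1×0 = -3; c[4] = 1×3 = 3. Result coefficients: [2, -2, 5, -3, 3] → 2 - 2x + 5x^2 - 3x^3 + 3x^4

2 - 2x + 5x^2 - 3x^3 + 3x^4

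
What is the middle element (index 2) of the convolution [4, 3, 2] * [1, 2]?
Use y[k] = Σ_i a[i]·b[k-i] at k=2. y[2] = 3×2 + 2×1 = 8

8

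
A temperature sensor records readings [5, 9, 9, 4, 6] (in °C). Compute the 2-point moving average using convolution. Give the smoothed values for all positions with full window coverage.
2-point moving average kernel = [1, 1]. Apply in 'valid' mode (full window coverage): avg[0] = (5 + 9) / 2 = 7.0; avg[1] = (9 + 9) / 2 = 9.0; avg[2] = (9 + 4) / 2 = 6.5; avg[3] = (4 + 6) / 2 = 5.0. Smoothed values: [7.0, 9.0, 6.5, 5.0]

[7.0, 9.0, 6.5, 5.0]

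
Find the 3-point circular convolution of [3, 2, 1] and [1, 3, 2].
Use y[k] = Σ_j a[j]·b[(k-j) mod 3]. y[0] = 3×1 + 2×2 + 1×3 = 10; y[1] = 3×3 + 2×1 + 1×2 = 13; y[2] = 3×2 + 2×3 + 1×1 = 13. Result: [10, 13, 13]

[10, 13, 13]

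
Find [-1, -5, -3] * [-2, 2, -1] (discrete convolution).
y[0] = -1×-2 = 2; y[1] = -1×2 + -5×-2 = 8; y[2] = -1×-1 + -5×2 + -3×-2 = -3; y[3] = -5×-1 + -3×2 = -1; y[4] = -3×-1 = 3

[2, 8, -3, -1, 3]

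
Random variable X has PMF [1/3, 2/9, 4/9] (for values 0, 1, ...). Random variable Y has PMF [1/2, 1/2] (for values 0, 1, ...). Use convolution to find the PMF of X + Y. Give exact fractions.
P(X+Y=k) = Σ_i P(X=i)·P(Y=k-i) — a convolution of [1/3, 2/9, 4/9] and [1/2, 1/2]. P(X+Y=0) = (1/3)×(1/2) = 1/6; P(X+Y=1) = (1/3)×(1/2) + (2/9)×(1/2) = 1/6 + 1/9 = 5/18; P(X+Y=2) = (2/9)×(1/2) + (4/9)×(1/2) = 1/9 + 2/9 = 1/3; P(X+Y=3) = (4/9)×(1/2) = 2/9. PMF: [1/6, 5/18, 1/3, 2/9] (sums to 1 ✓)

[1/6, 5/18, 1/3, 2/9]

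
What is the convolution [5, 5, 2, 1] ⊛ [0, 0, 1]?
y[0] = 5×0 = 0; y[1] = 5×0 + 5×0 = 0; y[2] = 5×1 + 5×0 + 2×0 = 5; y[3] = 5×1 + 2×0 + 1×0 = 5; y[4] = 2×1 + 1×0 = 2; y[5] = 1×1 = 1

[0, 0, 5, 5, 2, 1]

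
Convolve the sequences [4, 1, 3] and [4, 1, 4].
y[0] = 4×4 = 16; y[1] = 4×1 + 1×4 = 8; y[2] = 4×4 + 1×1 + 3×4 = 29; y[3] = 1×4 + 3×1 = 7; y[4] = 3×4 = 12

[16, 8, 29, 7, 12]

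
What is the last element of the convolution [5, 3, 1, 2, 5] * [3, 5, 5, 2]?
Use y[k] = Σ_i a[i]·b[k-i] at k=7. y[7] = 5×2 = 10

10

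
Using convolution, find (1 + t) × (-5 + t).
Ascending coefficients: a = [1, 1], b = [-5, 1]. c[0] = 1×-5 = -5; c[1] = 1×1 + 1×-5 = -4; c[2] = 1×1 = 1. Result coefficients: [-5, -4, 1] → -5 - 4t + t^2

-5 - 4t + t^2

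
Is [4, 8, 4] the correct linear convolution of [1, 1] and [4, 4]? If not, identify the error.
Recompute linear convolution of [1, 1] and [4, 4]: y[0] = 1×4 = 4; y[1] = 1×4 + 1×4 = 8; y[2] = 1×4 = 4 → [4, 8, 4]. Given [4, 8, 4] matches, so answer: Yes

Yes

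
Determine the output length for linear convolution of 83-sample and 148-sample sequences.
Linear/full convolution length: m + n - 1 = 83 + 148 - 1 = 230

230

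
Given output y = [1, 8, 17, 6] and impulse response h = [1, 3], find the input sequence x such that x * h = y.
Deconvolve y=[1, 8, 17, 6] by h=[1, 3]. Since h[0]=1, solve forward: x[0] = y[0] / 1 = 1; x[1] = (y[1] - 1×3) / 1 = 5; x[2] = (y[2] - 5×3) / 1 = 2. So x = [1, 5, 2]. Check by forward convolution: y[0] = 1×1 = 1; y[1] = 1×3 + 5×1 = 8; y[2] = 5×3 + 2×1 = 17; y[3] = 2×3 = 6

[1, 5, 2]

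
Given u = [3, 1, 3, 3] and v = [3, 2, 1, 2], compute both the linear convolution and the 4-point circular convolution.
Linear: y_lin[0] = 3×3 = 9; y_lin[1] = 3×2 + 1×3 = 9; y_lin[2] = 3×1 + 1×2 + 3×3 = 14; y_lin[3] = 3×2 + 1×1 + 3×2 + 3×3 = 22; y_lin[4] = 1×2 + 3×1 + 3×2 = 11; y_lin[5] = 3×2 + 3×1 = 9; y_lin[6] = 3×2 = 6 → [9, 9, 14, 22, 11, 9, 6]. Circular (length 4): y[0] = 3×3 + 1×2 + 3×1 + 3×2 = 20; y[1] = 3×2 + 1×3 + 3×2 + 3×1 = 18; y[2] = 3×1 + 1×2 + 3×3 + 3×2 = 20; y[3] = 3×2 + 1×1 + 3×2 + 3×3 = 22 → [20, 18, 20, 22]

Linear: [9, 9, 14, 22, 11, 9, 6], Circular: [20, 18, 20, 22]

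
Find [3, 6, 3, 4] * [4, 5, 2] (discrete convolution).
y[0] = 3×4 = 12; y[1] = 3×5 + 6×4 = 39; y[2] = 3×2 + 6×5 + 3×4 = 48; y[3] = 6×2 + 3×5 + 4×4 = 43; y[4] = 3×2 + 4×5 = 26; y[5] = 4×2 = 8

[12, 39, 48, 43, 26, 8]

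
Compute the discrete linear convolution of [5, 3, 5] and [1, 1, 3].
y[0] = 5×1 = 5; y[1] = 5×1 + 3×1 = 8; y[2] = 5×3 + 3×1 + 5×1 = 23; y[3] = 3×3 + 5×1 = 14; y[4] = 5×3 = 15

[5, 8, 23, 14, 15]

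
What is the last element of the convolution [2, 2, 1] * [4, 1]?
Use y[k] = Σ_i a[i]·b[k-i] at k=3. y[3] = 1×1 = 1

1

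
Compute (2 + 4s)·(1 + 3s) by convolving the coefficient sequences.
Ascending coefficients: a = [2, 4], b = [1, 3]. c[0] = 2×1 = 2; c[1] = 2×3 + 4×1 = 10; c[2] = 4×3 = 12. Result coefficients: [2, 10, 12] → 2 + 10s + 12s^2

2 + 10s + 12s^2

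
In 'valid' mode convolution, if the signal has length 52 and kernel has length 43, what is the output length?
'Valid' mode counts only positions where the kernel fully overlaps the signal: m - n + 1 = 52 - 43 + 1 = 10

10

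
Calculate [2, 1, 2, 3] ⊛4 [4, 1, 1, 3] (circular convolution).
Use y[k] = Σ_j x[j]·h[(k-j) mod 4]. y[0] = 2×4 + 1×3 + 2×1 + 3×1 = 16; y[1] = 2×1 + 1×4 + 2×3 + 3×1 = 15; y[2] = 2×1 + 1×1 + 2×4 + 3×3 = 20; y[3] = 2×3 + 1×1 + 2×1 + 3×4 = 21. Result: [16, 15, 20, 21]

[16, 15, 20, 21]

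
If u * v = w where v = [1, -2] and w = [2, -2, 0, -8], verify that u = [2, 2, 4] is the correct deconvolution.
Forward-compute [2, 2, 4] * [1, -2]: w[0] = 2×1 = 2; w[1] = 2×-2 + 2×1 = -2; w[2] = 2×-2 + 4×1 = 0; w[3] = 4×-2 = -8 → [2, -2, 0, -8]. Matches given w = [2, -2, 0, -8], so verified.

Verified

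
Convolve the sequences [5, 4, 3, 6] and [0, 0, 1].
y[0] = 5×0 = 0; y[1] = 5×0 + 4×0 = 0; y[2] = 5×1 + 4×0 + 3×0 = 5; y[3] = 4×1 + 3×0 + 6×0 = 4; y[4] = 3×1 + 6×0 = 3; y[5] = 6×1 = 6

[0, 0, 5, 4, 3, 6]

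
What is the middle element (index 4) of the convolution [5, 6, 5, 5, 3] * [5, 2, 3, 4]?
Use y[k] = Σ_i a[i]·b[k-i] at k=4. y[4] = 6×4 + 5×3 + 5×2 + 3×5 = 64

64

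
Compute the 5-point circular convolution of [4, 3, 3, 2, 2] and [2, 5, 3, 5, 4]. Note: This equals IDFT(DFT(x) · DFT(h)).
Either evaluate y[k] = Σ_j x[j]·h[(k-j) mod 5] directly, or use IDFT(DFT(x) · DFT(h)). y[0] = 4×2 + 3×4 + 3×5 + 2×3 + 2×5 = 51; y[1] = 4×5 + 3×2 + 3×4 + 2×5 + 2×3 = 54; y[2] = 4×3 + 3×5 + 3×2 + 2×4 + 2×5 = 51; y[3] = 4×5 + 3×3 + 3×5 + 2×2 + 2×4 = 56; y[4] = 4×4 + 3×5 + 3×3 + 2×5 + 2×2 = 54. Result: [51, 54, 51, 56, 54]

[51, 54, 51, 56, 54]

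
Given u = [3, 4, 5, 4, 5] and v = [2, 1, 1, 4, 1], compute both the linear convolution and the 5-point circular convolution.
Linear: y_lin[0] = 3×2 = 6; y_lin[1] = 3×1 + 4×2 = 11; y_lin[2] = 3×1 + 4×1 + 5×2 = 17; y_lin[3] = 3×4 + 4×1 + 5×1 + 4×2 = 29; y_lin[4] = 3×1 + 4×4 + 5×1 + 4×1 + 5×2 = 38; y_lin[5] = 4×1 + 5×4 + 4×1 + 5×1 = 33; y_lin[6] = 5×1 + 4×4 + 5×1 = 26; y_lin[7] = 4×1 + 5×4 = 24; y_lin[8] = 5×1 = 5 → [6, 11, 17, 29, 38, 33, 26, 24, 5]. Circular (length 5): y[0] = 3×2 + 4×1 + 5×4 + 4×1 + 5×1 = 39; y[1] = 3×1 + 4×2 + 5×1 + 4×4 + 5×1 = 37; y[2] = 3×1 + 4×1 + 5×2 + 4×1 + 5×4 = 41; y[3] = 3×4 + 4×1 + 5×1 + 4×2 + 5×1 = 34; y[4] = 3×1 + 4×4 + 5×1 + 4×1 + 5×2 = 38 → [39, 37, 41, 34, 38]

Linear: [6, 11, 17, 29, 38, 33, 26, 24, 5], Circular: [39, 37, 41, 34, 38]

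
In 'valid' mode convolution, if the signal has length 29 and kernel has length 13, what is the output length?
'Valid' mode counts only positions where the kernel fully overlaps the signal: m - n + 1 = 29 - 13 + 1 = 17

17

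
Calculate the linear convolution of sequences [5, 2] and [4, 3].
y[0] = 5×4 = 20; y[1] = 5×3 + 2×4 = 23; y[2] = 2×3 = 6

[20, 23, 6]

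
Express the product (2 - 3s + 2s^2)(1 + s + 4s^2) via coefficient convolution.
Ascending coefficients: a = [2, -3, 2], b = [1, 1, 4]. c[0] = 2×1 = 2; c[1] = 2×1 + -3×1 = -1; c[2] = 2×4 + -3×1 + 2×1 = 7; c[3] = -3×4 + 2×1 = -10; c[4] = 2×4 = 8. Result coefficients: [2, -1, 7, -10, 8] → 2 - s + 7s^2 - 10s^3 + 8s^4

2 - s + 7s^2 - 10s^3 + 8s^4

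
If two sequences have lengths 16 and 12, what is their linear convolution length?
Linear/full convolution length: m + n - 1 = 16 + 12 - 1 = 27

27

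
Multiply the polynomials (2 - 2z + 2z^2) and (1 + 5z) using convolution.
Ascending coefficients: a = [2, -2, 2], b = [1, 5]. c[0] = 2×1 = 2; c[1] = 2×5 + -2×1 = 8; c[2] = -2×5 + 2×1 = -8; c[3] = 2×5 = 10. Result coefficients: [2, 8, -8, 10] → 2 + 8z - 8z^2 + 10z^3

2 + 8z - 8z^2 + 10z^3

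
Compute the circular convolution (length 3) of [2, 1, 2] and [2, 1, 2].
Use y[k] = Σ_j s[j]·t[(k-j) mod 3]. y[0] = 2×2 + 1×2 + 2×1 = 8; y[1] = 2×1 + 1×2 + 2×2 = 8; y[2] = 2×2 + 1×1 + 2×2 = 9. Result: [8, 8, 9]

[8, 8, 9]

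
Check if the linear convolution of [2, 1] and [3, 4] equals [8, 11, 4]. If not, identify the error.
Recompute linear convolution of [2, 1] and [3, 4]: y[0] = 2×3 = 6; y[1] = 2×4 + 1×3 = 11; y[2] = 1×4 = 4 → [6, 11, 4]. Compare to given [8, 11, 4]: they differ at index 0: given 8, correct 6, so answer: No

No. Error at index 0: given 8, correct 6.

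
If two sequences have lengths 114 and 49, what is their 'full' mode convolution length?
Linear/full convolution length: m + n - 1 = 114 + 49 - 1 = 162

162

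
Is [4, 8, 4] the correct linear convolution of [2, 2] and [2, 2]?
Recompute linear convolution of [2, 2] and [2, 2]: y[0] = 2×2 = 4; y[1] = 2×2 + 2×2 = 8; y[2] = 2×2 = 4 → [4, 8, 4]. Given [4, 8, 4] matches, so answer: Yes

Yes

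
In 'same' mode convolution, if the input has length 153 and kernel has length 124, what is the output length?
'Same' mode returns an output with the same length as the input: 153

153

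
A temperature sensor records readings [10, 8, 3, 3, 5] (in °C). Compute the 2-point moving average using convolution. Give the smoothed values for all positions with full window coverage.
2-point moving average kernel = [1, 1]. Apply in 'valid' mode (full window coverage): avg[0] = (10 + 8) / 2 = 9.0; avg[1] = (8 + 3) / 2 = 5.5; avg[2] = (3 + 3) / 2 = 3.0; avg[3] = (3 + 5) / 2 = 4.0. Smoothed values: [9.0, 5.5, 3.0, 4.0]

[9.0, 5.5, 3.0, 4.0]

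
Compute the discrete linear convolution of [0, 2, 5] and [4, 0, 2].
y[0] = 0×4 = 0; y[1] = 0×0 + 2×4 = 8; y[2] = 0×2 + 2×0 + 5×4 = 20; y[3] = 2×2 + 5×0 = 4; y[4] = 5×2 = 10

[0, 8, 20, 4, 10]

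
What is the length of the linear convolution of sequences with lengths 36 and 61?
Linear/full convolution length: m + n - 1 = 36 + 61 - 1 = 96

96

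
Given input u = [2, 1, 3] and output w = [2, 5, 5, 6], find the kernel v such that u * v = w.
Output length 4 = len(u) + len(v) - 1 ⇒ len(v) = 2. Solve v forward using v[k] = (w[k] - Σ_{i≥1} u[i]·v[k-i]) / u[0]: v[0] = w[0] / u[0] = 2 / 2 = 1; v[1] = (w[1] - 1×1) / u[0] = (5 - 1×1) / 2 = 2. So v = [1, 2]. Forward-check [2, 1, 3] * [1, 2]: w[0] = 2×1 = 2; w[1] = 2×2 + 1×1 = 5; w[2] = 1×2 + 3×1 = 5; w[3] = 3×2 = 6 → [2, 5, 5, 6] ✓

[1, 2]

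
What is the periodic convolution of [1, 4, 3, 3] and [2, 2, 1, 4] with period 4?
Use y[k] = Σ_j s[j]·t[(k-j) mod 4]. y[0] = 1×2 + 4×4 + 3×1 + 3×2 = 27; y[1] = 1×2 + 4×2 + 3×4 + 3×1 = 25; y[2] = 1×1 + 4×2 + 3×2 + 3×4 = 27; y[3] = 1×4 + 4×1 + 3×2 + 3×2 = 20. Result: [27, 25, 27, 20]

[27, 25, 27, 20]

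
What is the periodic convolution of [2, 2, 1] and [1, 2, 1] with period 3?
Use y[k] = Σ_j f[j]·g[(k-j) mod 3]. y[0] = 2×1 + 2×1 + 1×2 = 6; y[1] = 2×2 + 2×1 + 1×1 = 7; y[2] = 2×1 + 2×2 + 1×1 = 7. Result: [6, 7, 7]

[6, 7, 7]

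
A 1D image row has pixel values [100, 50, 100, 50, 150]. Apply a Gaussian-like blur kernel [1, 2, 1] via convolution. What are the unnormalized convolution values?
Convolve image row [100, 50, 100, 50, 150] with kernel [1, 2, 1]: y[0] = 100×1 = 100; y[1] = 100×2 + 50×1 = 250; y[2] = 100×1 + 50×2 + 100×1 = 300; y[3] = 50×1 + 100×2 + 50×1 = 300; y[4] = 100×1 + 50×2 + 150×1 = 350; y[5] = 50×1 + 150×2 = 350; y[6] = 150×1 = 150 → [100, 250, 300, 300, 350, 350, 150]. Normalization factor = sum(kernel) = 4.

[100, 250, 300, 300, 350, 350, 150]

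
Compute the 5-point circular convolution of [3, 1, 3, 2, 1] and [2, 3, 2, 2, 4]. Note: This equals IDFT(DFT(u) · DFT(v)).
Either evaluate y[k] = Σ_j u[j]·v[(k-j) mod 5] directly, or use IDFT(DFT(u) · DFT(v)). y[0] = 3×2 + 1×4 + 3×2 + 2×2 + 1×3 = 23; y[1] = 3×3 + 1×2 + 3×4 + 2×2 + 1×2 = 29; y[2] = 3×2 + 1×3 + 3×2 + 2×4 + 1×2 = 25; y[3] = 3×2 + 1×2 + 3×3 + 2×2 + 1×4 = 25; y[4] = 3×4 + 1×2 + 3×2 + 2×3 + 1×2 = 28. Result: [23, 29, 25, 25, 28]

[23, 29, 25, 25, 28]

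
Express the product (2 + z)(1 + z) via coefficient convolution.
Ascending coefficients: a = [2, 1], b = [1, 1]. c[0] = 2×1 = 2; c[1] = 2×1 + 1×1 = 3; c[2] = 1×1 = 1. Result coefficients: [2, 3, 1] → 2 + 3z + z^2

2 + 3z + z^2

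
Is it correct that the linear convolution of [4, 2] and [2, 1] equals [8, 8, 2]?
Recompute linear convolution of [4, 2] and [2, 1]: y[0] = 4×2 = 8; y[1] = 4×1 + 2×2 = 8; y[2] = 2×1 = 2 → [8, 8, 2]. Given [8, 8, 2] matches, so answer: Yes

Yes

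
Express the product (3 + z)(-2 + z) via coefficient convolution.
Ascending coefficients: a = [3, 1], b = [-2, 1]. c[0] = 3×-2 = -6; c[1] = 3×1 + 1×-2 = 1; c[2] = 1×1 = 1. Result coefficients: [-6, 1, 1] → -6 + z + z^2

-6 + z + z^2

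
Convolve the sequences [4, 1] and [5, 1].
y[0] = 4×5 = 20; y[1] = 4×1 + 1×5 = 9; y[2] = 1×1 = 1

[20, 9, 1]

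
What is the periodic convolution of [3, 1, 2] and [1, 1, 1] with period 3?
Use y[k] = Σ_j s[j]·t[(k-j) mod 3]. y[0] = 3×1 + 1×1 + 2×1 = 6; y[1] = 3×1 + 1×1 + 2×1 = 6; y[2] = 3×1 + 1×1 + 2×1 = 6. Result: [6, 6, 6]

[6, 6, 6]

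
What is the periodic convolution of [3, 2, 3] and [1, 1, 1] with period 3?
Use y[k] = Σ_j s[j]·t[(k-j) mod 3]. y[0] = 3×1 + 2×1 + 3×1 = 8; y[1] = 3×1 + 2×1 + 3×1 = 8; y[2] = 3×1 + 2×1 + 3×1 = 8. Result: [8, 8, 8]

[8, 8, 8]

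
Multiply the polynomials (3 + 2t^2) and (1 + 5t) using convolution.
Ascending coefficients: a = [3, 0, 2], b = [1, 5]. c[0] = 3×1 = 3; c[1] = 3×5 + 0×1 = 15; c[2] = 0×5 + 2×1 = 2; c[3] = 2×5 = 10. Result coefficients: [3, 15, 2, 10] → 3 + 15t + 2t^2 + 10t^3

3 + 15t + 2t^2 + 10t^3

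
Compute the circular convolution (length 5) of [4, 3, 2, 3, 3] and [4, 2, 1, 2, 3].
Use y[k] = Σ_j x[j]·h[(k-j) mod 5]. y[0] = 4×4 + 3×3 + 2×2 + 3×1 + 3×2 = 38; y[1] = 4×2 + 3×4 + 2×3 + 3×2 + 3×1 = 35; y[2] = 4×1 + 3×2 + 2×4 + 3×3 + 3×2 = 33; y[3] = 4×2 + 3×1 + 2×2 + 3×4 + 3×3 = 36; y[4] = 4×3 + 3×2 + 2×1 + 3×2 + 3×4 = 38. Result: [38, 35, 33, 36, 38]

[38, 35, 33, 36, 38]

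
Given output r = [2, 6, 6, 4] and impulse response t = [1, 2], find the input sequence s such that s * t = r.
Deconvolve r=[2, 6, 6, 4] by t=[1, 2]. Since t[0]=1, solve forward: s[0] = r[0] / 1 = 2; s[1] = (r[1] - 2×2) / 1 = 2; s[2] = (r[2] - 2×2) / 1 = 2. So s = [2, 2, 2]. Check by forward convolution: r[0] = 2×1 = 2; r[1] = 2×2 + 2×1 = 6; r[2] = 2×2 + 2×1 = 6; r[3] = 2×2 = 4

[2, 2, 2]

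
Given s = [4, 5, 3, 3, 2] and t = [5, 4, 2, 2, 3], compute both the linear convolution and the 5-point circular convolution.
Linear: y_lin[0] = 4×5 = 20; y_lin[1] = 4×4 + 5×5 = 41; y_lin[2] = 4×2 + 5×4 + 3×5 = 43; y_lin[3] = 4×2 + 5×2 + 3×4 + 3×5 = 45; y_lin[4] = 4×3 + 5×2 + 3×2 + 3×4 + 2×5 = 50; y_lin[5] = 5×3 + 3×2 + 3×2 + 2×4 = 35; y_lin[6] = 3×3 + 3×2 + 2×2 = 19; y_lin[7] = 3×3 + 2×2 = 13; y_lin[8] = 2×3 = 6 → [20, 41, 43, 45, 50, 35, 19, 13, 6]. Circular (length 5): y[0] = 4×5 + 5×3 + 3×2 + 3×2 + 2×4 = 55; y[1] = 4×4 + 5×5 + 3×3 + 3×2 + 2×2 = 60; y[2] = 4×2 + 5×4 + 3×5 + 3×3 + 2×2 = 56; y[3] = 4×2 + 5×2 + 3×4 + 3×5 + 2×3 = 51; y[4] = 4×3 + 5×2 + 3×2 + 3×4 + 2×5 = 50 → [55, 60, 56, 51, 50]

Linear: [20, 41, 43, 45, 50, 35, 19, 13, 6], Circular: [55, 60, 56, 51, 50]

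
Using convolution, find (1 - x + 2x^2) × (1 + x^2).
Ascending coefficients: a = [1, -1, 2], b = [1, 0, 1]. c[0] = 1×1 = 1; c[1] = 1×0 + -1×1 = -1; c[2] = 1×1 + -1×0 + 2×1 = 3; c[3] = -1×1 + 2×0 = -1; c[4] = 2×1 = 2. Result coefficients: [1, -1, 3, -1, 2] → 1 - x + 3x^2 - x^3 + 2x^4

1 - x + 3x^2 - x^3 + 2x^4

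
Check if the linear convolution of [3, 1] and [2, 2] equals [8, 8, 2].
Recompute linear convolution of [3, 1] and [2, 2]: y[0] = 3×2 = 6; y[1] = 3×2 + 1×2 = 8; y[2] = 1×2 = 2 → [6, 8, 2]. Compare to given [8, 8, 2]: they differ at index 0: given 8, correct 6, so answer: No

No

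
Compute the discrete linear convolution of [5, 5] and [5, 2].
y[0] = 5×5 = 25; y[1] = 5×2 + 5×5 = 35; y[2] = 5×2 = 10

[25, 35, 10]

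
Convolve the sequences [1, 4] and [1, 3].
y[0] = 1×1 = 1; y[1] = 1×3 + 4×1 = 7; y[2] = 4×3 = 12

[1, 7, 12]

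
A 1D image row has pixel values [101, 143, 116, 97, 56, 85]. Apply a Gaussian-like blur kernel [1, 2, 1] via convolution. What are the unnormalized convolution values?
Convolve image row [101, 143, 116, 97, 56, 85] with kernel [1, 2, 1]: y[0] = 101×1 = 101; y[1] = 101×2 + 143×1 = 345; y[2] = 101×1 + 143×2 + 116×1 = 503; y[3] = 143×1 + 116×2 + 97×1 = 472; y[4] = 116×1 + 97×2 + 56×1 = 366; y[5] = 97×1 + 56×2 + 85×1 = 294; y[6] = 56×1 + 85×2 = 226; y[7] = 85×1 = 85 → [101, 345, 503, 472, 366, 294, 226, 85]. Normalization factor = sum(kernel) = 4.

[101, 345, 503, 472, 366, 294, 226, 85]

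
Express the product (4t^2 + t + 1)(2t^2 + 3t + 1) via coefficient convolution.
Ascending coefficients: a = [1, 1, 4], b = [1, 3, 2]. c[0] = 1×1 = 1; c[1] = 1×3 + 1×1 = 4; c[2] = 1×2 + 1×3 + 4×1 = 9; c[3] = 1×2 + 4×3 = 14; c[4] = 4×2 = 8. Result coefficients: [1, 4, 9, 14, 8] → 8t^4 + 14t^3 + 9t^2 + 4t + 1

8t^4 + 14t^3 + 9t^2 + 4t + 1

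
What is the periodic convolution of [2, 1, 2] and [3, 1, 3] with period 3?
Use y[k] = Σ_j s[j]·t[(k-j) mod 3]. y[0] = 2×3 + 1×3 + 2×1 = 11; y[1] = 2×1 + 1×3 + 2×3 = 11; y[2] = 2×3 + 1×1 + 2×3 = 13. Result: [11, 11, 13]

[11, 11, 13]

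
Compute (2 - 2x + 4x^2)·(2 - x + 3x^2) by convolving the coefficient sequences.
Ascending coefficients: a = [2, -2, 4], b = [2, -1, 3]. c[0] = 2×2 = 4; c[1] = 2×-1 + -2×2 = -6; c[2] = 2×3 + -2×-1 + 4×2 = 16; c[3] = -2×3 + 4×-1 = -10; c[4] = 4×3 = 12. Result coefficients: [4, -6, 16, -10, 12] → 4 - 6x + 16x^2 - 10x^3 + 12x^4

4 - 6x + 16x^2 - 10x^3 + 12x^4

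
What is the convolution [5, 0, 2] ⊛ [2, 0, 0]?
y[0] = 5×2 = 10; y[1] = 5×0 + 0×2 = 0; y[2] = 5×0 + 0×0 + 2×2 = 4; y[3] = 0×0 + 2×0 = 0; y[4] = 2×0 = 0

[10, 0, 4, 0, 0]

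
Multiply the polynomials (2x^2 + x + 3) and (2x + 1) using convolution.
Ascending coefficients: a = [3, 1, 2], b = [1, 2]. c[0] = 3×1 = 3; c[1] = 3×2 + 1×1 = 7; c[2] = 1×2 + 2×1 = 4; c[3] = 2×2 = 4. Result coefficients: [3, 7, 4, 4] → 4x^3 + 4x^2 + 7x + 3

4x^3 + 4x^2 + 7x + 3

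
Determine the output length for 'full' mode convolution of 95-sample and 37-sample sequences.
Linear/full convolution length: m + n - 1 = 95 + 37 - 1 = 131

131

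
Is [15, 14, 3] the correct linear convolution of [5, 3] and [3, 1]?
Recompute linear convolution of [5, 3] and [3, 1]: y[0] = 5×3 = 15; y[1] = 5×1 + 3×3 = 14; y[2] = 3×1 = 3 → [15, 14, 3]. Given [15, 14, 3] matches, so answer: Yes

Yes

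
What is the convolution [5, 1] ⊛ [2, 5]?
y[0] = 5×2 = 10; y[1] = 5×5 + 1×2 = 27; y[2] = 1×5 = 5

[10, 27, 5]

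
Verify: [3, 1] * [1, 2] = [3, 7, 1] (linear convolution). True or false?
Recompute linear convolution of [3, 1] and [1, 2]: y[0] = 3×1 = 3; y[1] = 3×2 + 1×1 = 7; y[2] = 1×2 = 2 → [3, 7, 2]. Compare to given [3, 7, 1]: they differ at index 2: given 1, correct 2, so answer: No

No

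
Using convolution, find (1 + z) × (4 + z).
Ascending coefficients: a = [1, 1], b = [4, 1]. c[0] = 1×4 = 4; c[1] = 1×1 + 1×4 = 5; c[2] = 1×1 = 1. Result coefficients: [4, 5, 1] → 4 + 5z + z^2

4 + 5z + z^2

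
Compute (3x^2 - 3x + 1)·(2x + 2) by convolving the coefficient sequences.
Ascending coefficients: a = [1, -3, 3], b = [2, 2]. c[0] = 1×2 = 2; c[1] = 1×2 + -3×2 = -4; c[2] = -3×2 + 3×2 = 0; c[3] = 3×2 = 6. Result coefficients: [2, -4, 0, 6] → 6x^3 - 4x + 2

6x^3 - 4x + 2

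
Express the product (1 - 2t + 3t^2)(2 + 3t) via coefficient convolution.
Ascending coefficients: a = [1, -2, 3], b = [2, 3]. c[0] = 1×2 = 2; c[1] = 1×3 + -2×2 = -1; c[2] = -2×3 + 3×2 = 0; c[3] = 3×3 = 9. Result coefficients: [2, -1, 0, 9] → 2 - t + 9t^3

2 - t + 9t^3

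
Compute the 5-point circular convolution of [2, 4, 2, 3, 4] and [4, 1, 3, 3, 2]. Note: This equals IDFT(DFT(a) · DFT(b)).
Either evaluate y[k] = Σ_j a[j]·b[(k-j) mod 5] directly, or use IDFT(DFT(a) · DFT(b)). y[0] = 2×4 + 4×2 + 2×3 + 3×3 + 4×1 = 35; y[1] = 2×1 + 4×4 + 2×2 + 3×3 + 4×3 = 43; y[2] = 2×3 + 4×1 + 2×4 + 3×2 + 4×3 = 36; y[3] = 2×3 + 4×3 + 2×1 + 3×4 + 4×2 = 40; y[4] = 2×2 + 4×3 + 2×3 + 3×1 + 4×4 = 41. Result: [35, 43, 36, 40, 41]

[35, 43, 36, 40, 41]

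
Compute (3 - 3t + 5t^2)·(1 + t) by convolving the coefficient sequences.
Ascending coefficients: a = [3, -3, 5], b = [1, 1]. c[0] = 3×1 = 3; c[1] = 3×1 + -3×1 = 0; c[2] = -3×1 + 5×1 = 2; c[3] = 5×1 = 5. Result coefficients: [3, 0, 2, 5] → 3 + 2t^2 + 5t^3

3 + 2t^2 + 5t^3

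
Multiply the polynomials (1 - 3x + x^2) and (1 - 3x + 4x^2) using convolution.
Ascending coefficients: a = [1, -3, 1], b = [1, -3, 4]. c[0] = 1×1 = 1; c[1] = 1×-3 + -3×1 = -6; c[2] = 1×4 + -3×-3 + 1×1 = 14; c[3] = -3×4 + 1×-3 = -15; c[4] = 1×4 = 4. Result coefficients: [1, -6, 14, -15, 4] → 1 - 6x + 14x^2 - 15x^3 + 4x^4

1 - 6x + 14x^2 - 15x^3 + 4x^4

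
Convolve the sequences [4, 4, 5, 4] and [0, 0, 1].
y[0] = 4×0 = 0; y[1] = 4×0 + 4×0 = 0; y[2] = 4×1 + 4×0 + 5×0 = 4; y[3] = 4×1 + 5×0 + 4×0 = 4; y[4] = 5×1 + 4×0 = 5; y[5] = 4×1 = 4

[0, 0, 4, 4, 5, 4]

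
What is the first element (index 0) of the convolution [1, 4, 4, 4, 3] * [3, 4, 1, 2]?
Use y[k] = Σ_i a[i]·b[k-i] at k=0. y[0] = 1×3 = 3

3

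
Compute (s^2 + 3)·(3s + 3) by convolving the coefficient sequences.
Ascending coefficients: a = [3, 0, 1], b = [3, 3]. c[0] = 3×3 = 9; c[1] = 3×3 + 0×3 = 9; c[2] = 0×3 + 1×3 = 3; c[3] = 1×3 = 3. Result coefficients: [9, 9, 3, 3] → 3s^3 + 3s^2 + 9s + 9

3s^3 + 3s^2 + 9s + 9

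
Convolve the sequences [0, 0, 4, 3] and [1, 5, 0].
y[0] = 0×1 = 0; y[1] = 0×5 + 0×1 = 0; y[2] = 0×0 + 0×5 + 4×1 = 4; y[3] = 0×0 + 4×5 + 3×1 = 23; y[4] = 4×0 + 3×5 = 15; y[5] = 3×0 = 0

[0, 0, 4, 23, 15, 0]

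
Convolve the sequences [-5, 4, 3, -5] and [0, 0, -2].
y[0] = -5×0 = 0; y[1] = -5×0 + 4×0 = 0; y[2] = -5×-2 + 4×0 + 3×0 = 10; y[3] = 4×-2 + 3×0 + -5×0 = -8; y[4] = 3×-2 + -5×0 = -6; y[5] = -5×-2 = 10

[0, 0, 10, -8, -6, 10]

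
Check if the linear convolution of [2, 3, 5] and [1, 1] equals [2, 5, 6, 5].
Recompute linear convolution of [2, 3, 5] and [1, 1]: y[0] = 2×1 = 2; y[1] = 2×1 + 3×1 = 5; y[2] = 3×1 + 5×1 = 8; y[3] = 5×1 = 5 → [2, 5, 8, 5]. Compare to given [2, 5, 6, 5]: they differ at index 2: given 6, correct 8, so answer: No

No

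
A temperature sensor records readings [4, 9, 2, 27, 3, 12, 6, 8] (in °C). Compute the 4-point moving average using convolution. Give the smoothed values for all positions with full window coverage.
4-point moving average kernel = [1, 1, 1, 1]. Apply in 'valid' mode (full window coverage): avg[0] = (4 + 9 + 2 + 27) / 4 = 10.5; avg[1] = (9 + 2 + 27 + 3) / 4 = 10.25; avg[2] = (2 + 27 + 3 + 12) / 4 = 11.0; avg[3] = (27 + 3 + 12 + 6) / 4 = 12.0; avg[4] = (3 + 12 + 6 + 8) / 4 = 7.25. Smoothed values: [10.5, 10.25, 11.0, 12.0, 7.25]

[10.5, 10.25, 11.0, 12.0, 7.25]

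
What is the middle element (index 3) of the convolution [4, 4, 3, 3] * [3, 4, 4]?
Use y[k] = Σ_i a[i]·b[k-i] at k=3. y[3] = 4×4 + 3×4 + 3×3 = 37

37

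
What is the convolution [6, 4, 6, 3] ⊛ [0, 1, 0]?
y[0] = 6×0 = 0; y[1] = 6×1 + 4×0 = 6; y[2] = 6×0 + 4×1 + 6×0 = 4; y[3] = 4×0 + 6×1 + 3×0 = 6; y[4] = 6×0 + 3×1 = 3; y[5] = 3×0 = 0

[0, 6, 4, 6, 3, 0]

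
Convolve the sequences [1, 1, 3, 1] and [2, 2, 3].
y[0] = 1×2 = 2; y[1] = 1×2 + 1×2 = 4; y[2] = 1×3 + 1×2 + 3×2 = 11; y[3] = 1×3 + 3×2 + 1×2 = 11; y[4] = 3×3 + 1×2 = 11; y[5] = 1×3 = 3

[2, 4, 11, 11, 11, 3]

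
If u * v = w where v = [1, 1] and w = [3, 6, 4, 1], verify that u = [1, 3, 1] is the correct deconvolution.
Forward-compute [1, 3, 1] * [1, 1]: w[0] = 1×1 = 1; w[1] = 1×1 + 3×1 = 4; w[2] = 3×1 + 1×1 = 4; w[3] = 1×1 = 1 → [1, 4, 4, 1]. Does not match given w = [3, 6, 4, 1].

Not verified. [1, 3, 1] * [1, 1] = [1, 4, 4, 1], which differs from [3, 6, 4, 1] at index 0.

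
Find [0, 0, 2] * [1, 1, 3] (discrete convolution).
y[0] = 0×1 = 0; y[1] = 0×1 + 0×1 = 0; y[2] = 0×3 + 0×1 + 2×1 = 2; y[3] = 0×3 + 2×1 = 2; y[4] = 2×3 = 6

[0, 0, 2, 2, 6]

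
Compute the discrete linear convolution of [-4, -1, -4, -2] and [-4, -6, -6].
y[0] = -4×-4 = 16; y[1] = -4×-6 + -1×-4 = 28; y[2] = -4×-6 + -1×-6 + -4×-4 = 46; y[3] = -1×-6 + -4×-6 + -2×-4 = 38; y[4] = -4×-6 + -2×-6 = 36; y[5] = -2×-6 = 12

[16, 28, 46, 38, 36, 12]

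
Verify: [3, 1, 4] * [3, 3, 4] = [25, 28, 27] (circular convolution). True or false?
Recompute circular convolution of [3, 1, 4] and [3, 3, 4]: y[0] = 3×3 + 1×4 + 4×3 = 25; y[1] = 3×3 + 1×3 + 4×4 = 28; y[2] = 3×4 + 1×3 + 4×3 = 27 → [25, 28, 27]. Given [25, 28, 27] matches, so answer: Yes

Yes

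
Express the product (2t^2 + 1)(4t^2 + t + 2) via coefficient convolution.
Ascending coefficients: a = [1, 0, 2], b = [2, 1, 4]. c[0] = 1×2 = 2; c[1] = 1×1 + 0×2 = 1; c[2] = 1×4 + 0×1 + 2×2 = 8; c[3] = 0×4 + 2×1 = 2; c[4] = 2×4 = 8. Result coefficients: [2, 1, 8, 2, 8] → 8t^4 + 2t^3 + 8t^2 + t + 2

8t^4 + 2t^3 + 8t^2 + t + 2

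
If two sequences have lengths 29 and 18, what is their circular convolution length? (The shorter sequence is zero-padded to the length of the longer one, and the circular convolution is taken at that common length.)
Circular convolution (zero-padding the shorter input) has length max(m, n) = max(29, 18) = 29

29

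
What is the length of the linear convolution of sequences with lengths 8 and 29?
Linear/full convolution length: m + n - 1 = 8 + 29 - 1 = 36

36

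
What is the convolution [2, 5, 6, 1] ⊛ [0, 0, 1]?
y[0] = 2×0 = 0; y[1] = 2×0 + 5×0 = 0; y[2] = 2×1 + 5×0 + 6×0 = 2; y[3] = 5×1 + 6×0 + 1×0 = 5; y[4] = 6×1 + 1×0 = 6; y[5] = 1×1 = 1

[0, 0, 2, 5, 6, 1]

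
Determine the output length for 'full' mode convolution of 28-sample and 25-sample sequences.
Linear/full convolution length: m + n - 1 = 28 + 25 - 1 = 52

52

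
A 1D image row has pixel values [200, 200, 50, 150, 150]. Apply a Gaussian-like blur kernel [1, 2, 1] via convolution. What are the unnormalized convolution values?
Convolve image row [200, 200, 50, 150, 150] with kernel [1, 2, 1]: y[0] = 200×1 = 200; y[1] = 200×2 + 200×1 = 600; y[2] = 200×1 + 200×2 + 50×1 = 650; y[3] = 200×1 + 50×2 + 150×1 = 450; y[4] = 50×1 + 150×2 + 150×1 = 500; y[5] = 150×1 + 150×2 = 450; y[6] = 150×1 = 150 → [200, 600, 650, 450, 500, 450, 150]. Normalization factor = sum(kernel) = 4.

[200, 600, 650, 450, 500, 450, 150]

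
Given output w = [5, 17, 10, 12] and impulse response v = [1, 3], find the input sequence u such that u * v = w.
Deconvolve w=[5, 17, 10, 12] by v=[1, 3]. Since v[0]=1, solve forward: u[0] = w[0] / 1 = 5; u[1] = (w[1] - 5×3) / 1 = 2; u[2] = (w[2] - 2×3) / 1 = 4. So u = [5, 2, 4]. Check by forward convolution: w[0] = 5×1 = 5; w[1] = 5×3 + 2×1 = 17; w[2] = 2×3 + 4×1 = 10; w[3] = 4×3 = 12

[5, 2, 4]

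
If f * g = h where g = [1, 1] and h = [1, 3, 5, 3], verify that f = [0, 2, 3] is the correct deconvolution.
Forward-compute [0, 2, 3] * [1, 1]: h[0] = 0×1 = 0; h[1] = 0×1 + 2×1 = 2; h[2] = 2×1 + 3×1 = 5; h[3] = 3×1 = 3 → [0, 2, 5, 3]. Does not match given h = [1, 3, 5, 3].

Not verified. [0, 2, 3] * [1, 1] = [0, 2, 5, 3], which differs from [1, 3, 5, 3] at index 0.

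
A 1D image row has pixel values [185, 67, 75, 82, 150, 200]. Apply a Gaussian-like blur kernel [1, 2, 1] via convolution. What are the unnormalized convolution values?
Convolve image row [185, 67, 75, 82, 150, 200] with kernel [1, 2, 1]: y[0] = 185×1 = 185; y[1] = 185×2 + 67×1 = 437; y[2] = 185×1 + 67×2 + 75×1 = 394; y[3] = 67×1 + 75×2 + 82×1 = 299; y[4] = 75×1 + 82×2 + 150×1 = 389; y[5] = 82×1 + 150×2 + 200×1 = 582; y[6] = 150×1 + 200×2 = 550; y[7] = 200×1 = 200 → [185, 437, 394, 299, 389, 582, 550, 200]. Normalization factor = sum(kernel) = 4.

[185, 437, 394, 299, 389, 582, 550, 200]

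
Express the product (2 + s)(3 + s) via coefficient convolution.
Ascending coefficients: a = [2, 1], b = [3, 1]. c[0] = 2×3 = 6; c[1] = 2×1 + 1×3 = 5; c[2] = 1×1 = 1. Result coefficients: [6, 5, 1] → 6 + 5s + s^2

6 + 5s + s^2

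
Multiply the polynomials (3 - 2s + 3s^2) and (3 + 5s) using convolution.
Ascending coefficients: a = [3, -2, 3], b = [3, 5]. c[0] = 3×3 = 9; c[1] = 3×5 + -2×3 = 9; c[2] = -2×5 + 3×3 = -1; c[3] = 3×5 = 15. Result coefficients: [9, 9, -1, 15] → 9 + 9s - s^2 + 15s^3

9 + 9s - s^2 + 15s^3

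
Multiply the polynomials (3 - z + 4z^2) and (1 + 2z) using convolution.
Ascending coefficients: a = [3, -1, 4], b = [1, 2]. c[0] = 3×1 = 3; c[1] = 3×2 + -1×1 = 5; c[2] = -1×2 + 4×1 = 2; c[3] = 4×2 = 8. Result coefficients: [3, 5, 2, 8] → 3 + 5z + 2z^2 + 8z^3

3 + 5z + 2z^2 + 8z^3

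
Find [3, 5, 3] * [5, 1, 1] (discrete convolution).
y[0] = 3×5 = 15; y[1] = 3×1 + 5×5 = 28; y[2] = 3×1 + 5×1 + 3×5 = 23; y[3] = 5×1 + 3×1 = 8; y[4] = 3×1 = 3

[15, 28, 23, 8, 3]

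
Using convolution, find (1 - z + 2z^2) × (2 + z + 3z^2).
Ascending coefficients: a = [1, -1, 2], b = [2, 1, 3]. c[0] = 1×2 = 2; c[1] = 1×1 + -1×2 = -1; c[2] = 1×3 + -1×1 + 2×2 = 6; c[3] = -1×3 + 2×1 = -1; c[4] = 2×3 = 6. Result coefficients: [2, -1, 6, -1, 6] → 2 - z + 6z^2 - z^3 + 6z^4

2 - z + 6z^2 - z^3 + 6z^4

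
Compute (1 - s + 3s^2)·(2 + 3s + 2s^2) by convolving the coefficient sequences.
Ascending coefficients: a = [1, -1, 3], b = [2, 3, 2]. c[0] = 1×2 = 2; c[1] = 1×3 + -1×2 = 1; c[2] = 1×2 + -1×3 + 3×2 = 5; c[3] = -1×2 + 3×3 = 7; c[4] = 3×2 = 6. Result coefficients: [2, 1, 5, 7, 6] → 2 + s + 5s^2 + 7s^3 + 6s^4

2 + s + 5s^2 + 7s^3 + 6s^4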